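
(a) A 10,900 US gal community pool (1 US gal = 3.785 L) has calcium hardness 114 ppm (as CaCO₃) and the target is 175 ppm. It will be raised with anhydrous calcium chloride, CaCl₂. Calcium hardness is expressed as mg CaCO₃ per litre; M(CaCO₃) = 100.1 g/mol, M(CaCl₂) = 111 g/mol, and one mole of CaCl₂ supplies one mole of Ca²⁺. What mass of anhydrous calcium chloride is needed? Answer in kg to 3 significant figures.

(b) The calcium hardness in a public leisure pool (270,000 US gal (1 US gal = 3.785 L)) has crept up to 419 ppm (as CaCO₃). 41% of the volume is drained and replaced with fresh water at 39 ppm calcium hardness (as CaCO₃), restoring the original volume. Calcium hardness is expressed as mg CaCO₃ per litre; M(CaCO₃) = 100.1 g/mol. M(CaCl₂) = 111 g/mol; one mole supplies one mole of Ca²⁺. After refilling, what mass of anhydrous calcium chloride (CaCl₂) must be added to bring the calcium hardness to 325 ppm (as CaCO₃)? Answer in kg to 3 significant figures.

(a) 2.79 kg; (b) 70.0 kg

(a) Volume: 10,900 US gal × 3.785 L/gal = 41,256 L.
(a) Hardness to add: (175 − 114) = 61 mg/L as CaCO₃ × 41,256 L = 2517 g as CaCO₃.
(a) Moles of Ca²⁺ (1 mol Ca²⁺ ≡ 1 mol CaCO₃): 2517 / 100.1 g/mol = 25.14 mol.
(a) Mass of CaCl₂: 25.14 × 111 = 2791 g.

(b) Volume: 270,000 US gal × 3.785 L/gal = 1,021,950 L.
(b) After draining 41% and refilling: 419 × 0.59 + 39 × 0.41 = 263.2 ppm.
(b) Deficit to target: 325 − 263.2 = 61.8 mg/L.
(b) As CaCO₃: 61.8 mg/L × 1,021,950 L = 63,160 g; ÷ 100.1 = 630.9 mol Ca²⁺.
(b) Mass: 630.9 × 111 = 70,030 g.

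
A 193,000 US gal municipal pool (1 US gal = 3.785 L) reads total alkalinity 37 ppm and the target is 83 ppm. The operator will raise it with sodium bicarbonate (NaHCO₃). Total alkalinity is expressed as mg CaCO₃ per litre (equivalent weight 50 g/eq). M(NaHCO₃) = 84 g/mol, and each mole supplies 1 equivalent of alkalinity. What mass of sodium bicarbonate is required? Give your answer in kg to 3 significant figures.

56.5 kg

Volume: 193,000 US gal × 3.785 L/gal = 730,505 L.
Alkalinity to add: (83 − 37) = 46 mg/L as CaCO₃ × 730,505 L = 33,600 g as CaCO₃.
Equivalents: 33,600 g ÷ 50 g/eq = 672.1 eq.
NaHCO₃ supplies 1 eq per mole → 672.1 mol.
Mass: 672.1 mol × 84 g/mol = 56,450 g.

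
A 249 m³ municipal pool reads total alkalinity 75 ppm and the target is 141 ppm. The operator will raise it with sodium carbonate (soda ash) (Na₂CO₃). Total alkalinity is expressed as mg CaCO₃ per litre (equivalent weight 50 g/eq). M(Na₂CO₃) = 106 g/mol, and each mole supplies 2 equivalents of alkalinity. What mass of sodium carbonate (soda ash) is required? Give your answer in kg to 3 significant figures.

Volume: 249 m³ = 249,000 L.
Alkalinity to add: (141 − 75) = 66 mg/L as CaCO₃ × 249,000 L = 16,430 g as CaCO₃.
Equivalents: 16,430 g ÷ 50 g/eq = 328.7 eq.
Each mole of Na₂CO₃ supplies 2 eq, so 328.7 / 2 = 164.3 mol.
Mass: 164.3 mol × 106 g/mol = 17,420 g.

17.4 kg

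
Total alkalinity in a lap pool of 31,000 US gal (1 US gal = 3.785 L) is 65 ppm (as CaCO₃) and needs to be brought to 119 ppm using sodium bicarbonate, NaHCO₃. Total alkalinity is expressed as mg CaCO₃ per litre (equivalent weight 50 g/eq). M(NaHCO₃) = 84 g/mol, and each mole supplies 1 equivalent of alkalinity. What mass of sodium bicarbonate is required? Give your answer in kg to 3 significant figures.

10.6 kg

Volume: 31,000 US gal × 3.785 L/gal = 117,335 L.
Alkalinity to add: (119 − 65) = 54 mg/L as CaCO₃ × 117,335 L = 6336 g as CaCO₃.
Equivalents: 6336 g ÷ 50 g/eq = 126.7 eq.
NaHCO₃ supplies 1 eq per mole → 126.7 mol.
Mass: 126.7 mol × 84 g/mol = 10,640 g.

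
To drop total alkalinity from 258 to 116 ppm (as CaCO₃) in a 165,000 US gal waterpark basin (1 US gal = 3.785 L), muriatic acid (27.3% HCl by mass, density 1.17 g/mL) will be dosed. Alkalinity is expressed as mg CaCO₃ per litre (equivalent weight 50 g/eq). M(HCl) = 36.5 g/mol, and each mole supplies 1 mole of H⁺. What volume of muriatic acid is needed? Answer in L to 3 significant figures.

Volume: 165,000 US gal × 3.785 L/gal = 624,525 L.
Alkalinity to neutralize: (258 − 116) = 142 mg/L as CaCO₃ × 624,525 L = 88,680 g as CaCO₃.
Equivalents of H⁺ required: 88,680 ÷ 50 g/eq = 1774 eq = 1774 mol HCl.
Mass of HCl: 1774 × 36.5 = 64,740 g.
Mass of 27.3% solution: 64,740 / 0.273 = 237,100 g.
Volume: 237,100 g ÷ 1.17 g/mL = 202,700 mL.

203 L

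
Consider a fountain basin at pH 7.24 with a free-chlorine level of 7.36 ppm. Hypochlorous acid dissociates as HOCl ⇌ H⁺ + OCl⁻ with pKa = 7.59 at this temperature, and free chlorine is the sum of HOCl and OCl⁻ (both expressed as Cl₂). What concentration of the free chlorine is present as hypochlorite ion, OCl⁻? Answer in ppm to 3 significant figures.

2.27 ppm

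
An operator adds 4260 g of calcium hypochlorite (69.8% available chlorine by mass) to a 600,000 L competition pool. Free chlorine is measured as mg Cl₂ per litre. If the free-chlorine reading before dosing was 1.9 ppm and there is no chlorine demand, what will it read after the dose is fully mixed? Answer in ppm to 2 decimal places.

Available chlorine delivered: 4260 g × 0.698 = 2973 g as Cl₂.
Concentration rise: 2973 g / 600,000 L = 4.956 mg/L = 4.96 ppm.
Final FC: 1.9 + 4.96 = 6.86 ppm.

6.86 ppm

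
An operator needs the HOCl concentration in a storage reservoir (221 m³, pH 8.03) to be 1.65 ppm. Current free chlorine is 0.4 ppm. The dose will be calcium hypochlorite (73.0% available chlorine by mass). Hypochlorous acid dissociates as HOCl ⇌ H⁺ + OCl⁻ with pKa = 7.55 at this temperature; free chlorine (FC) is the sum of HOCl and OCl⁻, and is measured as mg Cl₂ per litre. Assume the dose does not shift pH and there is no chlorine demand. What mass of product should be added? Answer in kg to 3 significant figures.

Volume: 221 m³ = 221,000 L.
[OCl⁻]/[HOCl] = 10^(pH − pKa) = 10^(8.03 − 7.55) = 3.02; fraction as HOCl = 1/(1 + 3.02) = 0.2488.
Free chlorine required for 1.65 ppm HOCl: 1.65 / 0.2488 = 6.633 ppm.
FC to add: 6.633 − 0.4 = 6.233 mg/L as Cl₂.
Cl₂ equivalent: 6.233 mg/L × 221,000 L = 1377 g.
Product at 73.0% available Cl: 1377 / 0.73 = 1887 g.

1.89 kg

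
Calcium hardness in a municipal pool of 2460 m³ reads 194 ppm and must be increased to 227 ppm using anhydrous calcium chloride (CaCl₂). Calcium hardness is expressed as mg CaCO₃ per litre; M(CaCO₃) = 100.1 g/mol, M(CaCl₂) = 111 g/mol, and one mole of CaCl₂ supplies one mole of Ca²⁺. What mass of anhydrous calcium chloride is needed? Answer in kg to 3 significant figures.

Volume: 2460 m³ = 2,460,000 L.
Hardness to add: (227 − 194) = 33 mg/L as CaCO₃ × 2,460,000 L = 81,180 g as CaCO₃.
Moles of Ca²⁺ (1 mol Ca²⁺ ≡ 1 mol CaCO₃): 81,180 / 100.1 g/mol = 811 mol.
Mass of CaCl₂: 811 × 111 = 90,020 g.

90.0 kg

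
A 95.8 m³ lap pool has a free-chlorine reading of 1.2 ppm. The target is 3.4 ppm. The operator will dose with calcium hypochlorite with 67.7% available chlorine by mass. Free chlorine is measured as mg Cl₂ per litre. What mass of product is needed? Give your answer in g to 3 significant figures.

Volume: 95.8 m³ = 95,800 L.
Chlorine deficit: 3.4 − 1.2 = 2.2 ppm = 2.2 mg/L as Cl₂.
Cl₂ equivalent needed: 2.2 mg/L × 95,800 L = 210,800 mg = 210.8 g.
Product at 67.7% available chlorine: 210.8 / 0.677 = 311.3 g.

311 g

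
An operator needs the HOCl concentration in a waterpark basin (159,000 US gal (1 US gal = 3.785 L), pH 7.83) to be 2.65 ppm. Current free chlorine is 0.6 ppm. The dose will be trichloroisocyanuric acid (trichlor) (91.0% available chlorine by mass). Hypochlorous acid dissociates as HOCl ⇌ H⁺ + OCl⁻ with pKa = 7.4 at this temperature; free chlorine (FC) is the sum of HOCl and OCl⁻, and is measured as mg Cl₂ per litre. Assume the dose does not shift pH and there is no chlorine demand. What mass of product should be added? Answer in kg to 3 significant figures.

Volume: 159,000 US gal × 3.785 L/gal = 601,815 L.
[OCl⁻]/[HOCl] = 10^(pH − pKa) = 10^(7.83 − 7.4) = 2.692; fraction as HOCl = 1/(1 + 2.692) = 0.2709.
Free chlorine required for 2.65 ppm HOCl: 2.65 / 0.2709 = 9.783 ppm.
FC to add: 9.783 − 0.6 = 9.183 mg/L as Cl₂.
Cl₂ equivalent: 9.183 mg/L × 601,815 L = 5526 g.
Product at 91.0% available Cl: 5526 / 0.91 = 6073 g.

6.07 kg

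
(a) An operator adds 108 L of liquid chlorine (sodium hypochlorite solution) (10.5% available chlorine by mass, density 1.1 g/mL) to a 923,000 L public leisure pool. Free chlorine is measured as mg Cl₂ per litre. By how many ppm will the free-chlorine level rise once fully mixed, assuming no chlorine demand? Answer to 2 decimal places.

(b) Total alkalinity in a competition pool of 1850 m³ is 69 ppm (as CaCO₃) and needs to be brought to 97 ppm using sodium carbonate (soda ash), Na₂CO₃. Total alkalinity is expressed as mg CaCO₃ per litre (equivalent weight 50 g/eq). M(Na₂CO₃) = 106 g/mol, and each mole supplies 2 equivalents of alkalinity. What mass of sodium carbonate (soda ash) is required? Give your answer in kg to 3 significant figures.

(a) 13.51 ppm; (b) 54.9 kg

(a) Mass of solution: 108 L × 1000 mL/L × 1.1 g/mL = 118,800 g.
(a) Available chlorine delivered: 118,800 g × 0.105 = 12,470 g as Cl₂.
(a) Concentration rise: 12,470 g / 923,000 L = 13.51 mg/L = 13.51 ppm.

(b) Volume: 1850 m³ = 1,850,000 L.
(b) Alkalinity to add: (97 − 69) = 28 mg/L as CaCO₃ × 1,850,000 L = 51,800 g as CaCO₃.
(b) Equivalents: 51,800 g ÷ 50 g/eq = 1036 eq.
(b) Each mole of Na₂CO₃ supplies 2 eq, so 1036 / 2 = 518 mol.
(b) Mass: 518 mol × 106 g/mol = 54,910 g.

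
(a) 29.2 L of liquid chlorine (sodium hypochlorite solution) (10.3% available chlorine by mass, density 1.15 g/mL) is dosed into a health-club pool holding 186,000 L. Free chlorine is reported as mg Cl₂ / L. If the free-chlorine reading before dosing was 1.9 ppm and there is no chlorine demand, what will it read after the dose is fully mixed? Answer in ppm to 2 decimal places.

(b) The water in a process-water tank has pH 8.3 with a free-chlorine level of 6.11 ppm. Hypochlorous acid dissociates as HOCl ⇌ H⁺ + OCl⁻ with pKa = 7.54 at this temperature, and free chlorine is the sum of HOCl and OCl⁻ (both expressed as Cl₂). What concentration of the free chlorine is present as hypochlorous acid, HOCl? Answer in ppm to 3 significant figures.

(a) 20.50 ppm; (b) 0.905 ppm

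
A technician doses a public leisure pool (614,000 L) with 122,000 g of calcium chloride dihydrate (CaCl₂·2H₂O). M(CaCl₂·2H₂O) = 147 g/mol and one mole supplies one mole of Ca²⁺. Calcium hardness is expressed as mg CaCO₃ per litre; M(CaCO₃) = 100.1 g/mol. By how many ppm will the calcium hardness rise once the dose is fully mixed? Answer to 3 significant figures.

Moles of Ca²⁺: 122,000 g ÷ 147 g/mol = 829.9 mol.
As CaCO₃: 829.9 mol × 100.1 g/mol = 83,080 g.
Rise: 83,080 g / 614,000 L × 1000 = 135.3 mg/L.

135 ppm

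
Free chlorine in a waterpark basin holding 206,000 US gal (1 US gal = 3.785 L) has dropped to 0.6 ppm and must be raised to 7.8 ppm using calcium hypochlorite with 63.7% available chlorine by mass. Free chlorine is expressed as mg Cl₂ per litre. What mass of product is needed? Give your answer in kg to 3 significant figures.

8.81 kg

Volume: 206,000 US gal × 3.785 L/gal = 779,710 L.
Chlorine deficit: 7.8 − 0.6 = 7.2 ppm = 7.2 mg/L as Cl₂.
Cl₂ equivalent needed: 7.2 mg/L × 779,710 L = 5,614,000 mg = 5614 g.
Product at 63.7% available chlorine: 5614 / 0.637 = 8813 g.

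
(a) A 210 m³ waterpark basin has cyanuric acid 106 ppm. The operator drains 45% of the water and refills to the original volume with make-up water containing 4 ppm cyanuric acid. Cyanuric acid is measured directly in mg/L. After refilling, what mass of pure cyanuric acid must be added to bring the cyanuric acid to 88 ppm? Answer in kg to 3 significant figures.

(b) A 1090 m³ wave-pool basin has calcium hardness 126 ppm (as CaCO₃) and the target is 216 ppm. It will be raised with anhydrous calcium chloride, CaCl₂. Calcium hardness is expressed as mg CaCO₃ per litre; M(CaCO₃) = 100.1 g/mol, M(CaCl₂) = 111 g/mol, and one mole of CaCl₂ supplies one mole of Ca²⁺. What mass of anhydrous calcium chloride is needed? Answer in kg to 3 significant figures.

(a) 5.86 kg; (b) 109 kg

(a) Volume: 210 m³ = 210,000 L.
(a) After draining 45% and refilling: 106 × 0.55 + 4 × 0.45 = 60.1 ppm.
(a) Deficit to target: 88 − 60.1 = 27.9 mg/L.
(a) Mass: 27.9 mg/L × 210,000 L = 5859 g cyanuric acid.

(b) Volume: 1090 m³ = 1,090,000 L.
(b) Hardness to add: (216 − 126) = 90 mg/L as CaCO₃ × 1,090,000 L = 98,100 g as CaCO₃.
(b) Moles of Ca²⁺ (1 mol Ca²⁺ ≡ 1 mol CaCO₃): 98,100 / 100.1 g/mol = 980 mol.
(b) Mass of CaCl₂: 980 × 111 = 108,800 g.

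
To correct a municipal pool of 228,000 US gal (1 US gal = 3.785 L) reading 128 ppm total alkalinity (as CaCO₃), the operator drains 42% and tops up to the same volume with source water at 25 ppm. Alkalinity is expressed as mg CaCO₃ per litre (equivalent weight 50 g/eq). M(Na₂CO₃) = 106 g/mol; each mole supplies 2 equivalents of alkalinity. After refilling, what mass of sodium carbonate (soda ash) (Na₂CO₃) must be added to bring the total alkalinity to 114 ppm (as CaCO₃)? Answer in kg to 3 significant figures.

Volume: 228,000 US gal × 3.785 L/gal = 862,980 L.
After draining 42% and refilling: 128 × 0.58 + 25 × 0.42 = 84.74 ppm.
Deficit to target: 114 − 84.74 = 29.26 mg/L.
As CaCO₃: 29.26 mg/L × 862,980 L = 25,250 g; ÷ 50 g/eq ÷ 2 = 252.5 mol Na₂CO₃.
Mass: 252.5 × 106 = 26,770 g.

26.8 kg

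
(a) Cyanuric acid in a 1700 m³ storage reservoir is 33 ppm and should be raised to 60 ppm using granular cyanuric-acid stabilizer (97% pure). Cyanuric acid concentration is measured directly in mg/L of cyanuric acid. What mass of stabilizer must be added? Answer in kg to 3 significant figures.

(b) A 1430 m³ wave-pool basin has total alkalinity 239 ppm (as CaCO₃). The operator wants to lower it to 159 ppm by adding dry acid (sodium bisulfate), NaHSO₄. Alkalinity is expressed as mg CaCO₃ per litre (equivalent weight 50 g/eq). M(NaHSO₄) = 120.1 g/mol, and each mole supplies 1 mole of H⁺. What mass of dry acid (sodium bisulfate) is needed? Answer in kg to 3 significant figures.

(a) Volume: 1700 m³ = 1,700,000 L.
(a) CYA to add: (60 − 33) = 27 mg/L × 1,700,000 L = 45,900 g cyanuric acid.
(a) At 97% purity: 45,900 / 0.97 = 47,320 g product.

(b) Volume: 1430 m³ = 1,430,000 L.
(b) Alkalinity to neutralize: (239 − 159) = 80 mg/L as CaCO₃ × 1,430,000 L = 114,400 g as CaCO₃.
(b) Equivalents of H⁺ required: 114,400 ÷ 50 g/eq = 2288 eq = 2288 mol NaHSO₄.
(b) Mass of NaHSO₄: 2288 × 120.1 = 274,800 g.

(a) 47.3 kg; (b) 275 kg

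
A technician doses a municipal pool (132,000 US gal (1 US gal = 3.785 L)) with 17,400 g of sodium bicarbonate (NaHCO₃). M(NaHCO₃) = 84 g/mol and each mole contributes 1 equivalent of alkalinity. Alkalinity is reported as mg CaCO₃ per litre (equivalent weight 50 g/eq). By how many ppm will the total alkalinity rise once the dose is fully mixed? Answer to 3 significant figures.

Volume: 132,000 US gal × 3.785 L/gal = 499,620 L.
Moles of NaHCO₃: 17,400 g ÷ 84 g/mol = 207.1 mol → 207.1 eq of alkalinity.
As CaCO₃: 207.1 eq × 50 g/eq = 10,360 g.
Rise: 10,360 g / 499,620 L × 1000 = 20.73 mg/L.

20.7 ppm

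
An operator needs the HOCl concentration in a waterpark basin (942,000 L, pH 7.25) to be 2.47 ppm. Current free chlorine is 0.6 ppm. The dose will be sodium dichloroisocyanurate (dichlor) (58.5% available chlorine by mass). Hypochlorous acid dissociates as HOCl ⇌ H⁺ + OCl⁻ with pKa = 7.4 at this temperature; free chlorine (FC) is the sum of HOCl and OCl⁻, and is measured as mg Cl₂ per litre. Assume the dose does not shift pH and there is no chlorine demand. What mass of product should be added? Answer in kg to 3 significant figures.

5.83 kg

[OCl⁻]/[HOCl] = 10^(pH − pKa) = 10^(7.25 − 7.4) = 0.7079; fraction as HOCl = 1/(1 + 0.7079) = 0.5855.
Free chlorine required for 2.47 ppm HOCl: 2.47 / 0.5855 = 4.219 ppm.
FC to add: 4.219 − 0.6 = 3.619 mg/L as Cl₂.
Cl₂ equivalent: 3.619 mg/L × 942,000 L = 3409 g.
Product at 58.5% available Cl: 3409 / 0.585 = 5827 g.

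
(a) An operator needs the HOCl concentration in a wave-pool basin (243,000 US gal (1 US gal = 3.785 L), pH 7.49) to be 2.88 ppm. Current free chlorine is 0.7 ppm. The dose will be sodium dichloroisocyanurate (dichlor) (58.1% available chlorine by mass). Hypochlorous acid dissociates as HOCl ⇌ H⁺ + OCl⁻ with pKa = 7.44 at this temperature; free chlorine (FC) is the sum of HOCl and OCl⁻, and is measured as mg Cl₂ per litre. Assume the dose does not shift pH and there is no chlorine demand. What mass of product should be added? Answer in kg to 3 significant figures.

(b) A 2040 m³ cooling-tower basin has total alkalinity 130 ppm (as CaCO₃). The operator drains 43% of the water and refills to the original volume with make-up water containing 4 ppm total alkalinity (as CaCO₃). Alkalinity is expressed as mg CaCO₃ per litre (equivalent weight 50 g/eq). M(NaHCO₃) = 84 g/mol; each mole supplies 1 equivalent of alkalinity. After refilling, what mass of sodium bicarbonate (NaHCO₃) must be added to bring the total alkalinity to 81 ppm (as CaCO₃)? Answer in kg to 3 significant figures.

(a) 8.57 kg; (b) 17.8 kg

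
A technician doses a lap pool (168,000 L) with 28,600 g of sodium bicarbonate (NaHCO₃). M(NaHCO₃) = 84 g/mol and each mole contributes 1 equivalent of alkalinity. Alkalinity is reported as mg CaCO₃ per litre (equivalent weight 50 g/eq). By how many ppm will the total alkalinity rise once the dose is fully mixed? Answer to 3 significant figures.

Moles of NaHCO₃: 28,600 g ÷ 84 g/mol = 340.5 mol → 340.5 eq of alkalinity.
As CaCO₃: 340.5 eq × 50 g/eq = 17,020 g.
Rise: 17,020 g / 168,000 L × 1000 = 101.3 mg/L.

101 ppm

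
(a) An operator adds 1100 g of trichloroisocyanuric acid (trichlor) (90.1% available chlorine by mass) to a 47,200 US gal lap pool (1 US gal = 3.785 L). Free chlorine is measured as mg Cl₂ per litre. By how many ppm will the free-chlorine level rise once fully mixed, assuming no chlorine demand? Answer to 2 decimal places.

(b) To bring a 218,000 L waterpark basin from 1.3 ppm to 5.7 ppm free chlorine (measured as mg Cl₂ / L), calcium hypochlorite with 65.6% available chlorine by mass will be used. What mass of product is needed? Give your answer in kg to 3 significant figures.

(a) 5.55 ppm; (b) 1.46 kg

(a) Volume: 47,200 US gal × 3.785 L/gal = 178,652 L.
(a) Available chlorine delivered: 1100 g × 0.901 = 991.1 g as Cl₂.
(a) Concentration rise: 991.1 g / 178,652 L = 5.548 mg/L = 5.55 ppm.

(b) Chlorine deficit: 5.7 − 1.3 = 4.4 ppm = 4.4 mg/L as Cl₂.
(b) Cl₂ equivalent needed: 4.4 mg/L × 218,000 L = 959,200 mg = 959.2 g.
(b) Product at 65.6% available chlorine: 959.2 / 0.656 = 1462 g.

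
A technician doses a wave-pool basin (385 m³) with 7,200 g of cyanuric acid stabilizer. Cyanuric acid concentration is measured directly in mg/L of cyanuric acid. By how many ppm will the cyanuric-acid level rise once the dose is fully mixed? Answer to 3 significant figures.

Volume: 385 m³ = 385,000 L.
Rise: 7,200 g / 385,000 L × 1000 = 18.7 mg/L.

18.7 ppm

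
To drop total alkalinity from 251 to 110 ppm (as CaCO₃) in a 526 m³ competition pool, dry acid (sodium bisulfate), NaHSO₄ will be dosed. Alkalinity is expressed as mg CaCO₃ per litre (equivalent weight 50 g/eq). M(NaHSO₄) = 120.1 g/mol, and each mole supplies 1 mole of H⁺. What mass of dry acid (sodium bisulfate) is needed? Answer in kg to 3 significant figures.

Volume: 526 m³ = 526,000 L.
Alkalinity to neutralize: (251 − 110) = 141 mg/L as CaCO₃ × 526,000 L = 74,170 g as CaCO₃.
Equivalents of H⁺ required: 74,170 ÷ 50 g/eq = 1483 eq = 1483 mol NaHSO₄.
Mass of NaHSO₄: 1483 × 120.1 = 178,100 g.

178 kg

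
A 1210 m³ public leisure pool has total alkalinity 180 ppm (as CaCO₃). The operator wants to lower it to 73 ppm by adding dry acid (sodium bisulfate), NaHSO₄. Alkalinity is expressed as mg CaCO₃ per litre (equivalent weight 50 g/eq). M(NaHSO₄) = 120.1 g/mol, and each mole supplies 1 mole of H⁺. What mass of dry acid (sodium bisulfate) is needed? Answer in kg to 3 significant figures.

311 kg

Volume: 1210 m³ = 1,210,000 L.
Alkalinity to neutralize: (180 − 73) = 107 mg/L as CaCO₃ × 1,210,000 L = 129,500 g as CaCO₃.
Equivalents of H⁺ required: 129,500 ÷ 50 g/eq = 2589 eq = 2589 mol NaHSO₄.
Mass of NaHSO₄: 2589 × 120.1 = 311,000 g.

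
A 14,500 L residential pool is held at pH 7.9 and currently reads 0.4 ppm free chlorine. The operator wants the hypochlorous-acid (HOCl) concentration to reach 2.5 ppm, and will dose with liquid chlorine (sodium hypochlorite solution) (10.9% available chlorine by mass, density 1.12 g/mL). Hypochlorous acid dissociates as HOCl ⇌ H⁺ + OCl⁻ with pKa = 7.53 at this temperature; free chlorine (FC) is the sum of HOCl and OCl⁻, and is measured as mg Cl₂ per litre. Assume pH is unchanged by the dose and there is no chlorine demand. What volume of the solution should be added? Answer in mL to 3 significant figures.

946 mL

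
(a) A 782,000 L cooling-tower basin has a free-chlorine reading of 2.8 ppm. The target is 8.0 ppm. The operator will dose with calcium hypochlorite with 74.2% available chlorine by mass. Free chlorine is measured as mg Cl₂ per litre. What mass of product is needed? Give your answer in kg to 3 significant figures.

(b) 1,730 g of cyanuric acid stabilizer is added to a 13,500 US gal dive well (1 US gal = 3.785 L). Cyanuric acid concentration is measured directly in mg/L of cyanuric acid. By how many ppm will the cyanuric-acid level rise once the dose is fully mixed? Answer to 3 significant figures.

(a) 5.48 kg; (b) 33.9 ppm

(a) Chlorine deficit: 8.0 − 2.8 = 5.2 ppm = 5.2 mg/L as Cl₂.
(a) Cl₂ equivalent needed: 5.2 mg/L × 782,000 L = 4,066,000 mg = 4066 g.
(a) Product at 74.2% available chlorine: 4066 / 0.742 = 5480 g.

(b) Volume: 13,500 US gal × 3.785 L/gal = 51,098 L.
(b) Rise: 1,730 g / 51,098 L × 1000 = 33.86 mg/L.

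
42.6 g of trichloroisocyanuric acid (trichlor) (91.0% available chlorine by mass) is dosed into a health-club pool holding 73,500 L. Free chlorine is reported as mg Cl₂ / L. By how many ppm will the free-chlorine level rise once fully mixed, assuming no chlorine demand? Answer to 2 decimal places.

0.53 ppm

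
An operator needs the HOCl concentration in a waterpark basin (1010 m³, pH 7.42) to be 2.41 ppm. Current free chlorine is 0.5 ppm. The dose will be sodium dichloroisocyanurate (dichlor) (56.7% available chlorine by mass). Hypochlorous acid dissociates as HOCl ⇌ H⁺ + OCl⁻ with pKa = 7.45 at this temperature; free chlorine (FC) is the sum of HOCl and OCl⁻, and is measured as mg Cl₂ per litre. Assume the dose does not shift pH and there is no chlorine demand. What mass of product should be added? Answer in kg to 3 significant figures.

7.41 kg

Volume: 1010 m³ = 1,010,000 L.
[OCl⁻]/[HOCl] = 10^(pH − pKa) = 10^(7.42 − 7.45) = 0.9333; fraction as HOCl = 1/(1 + 0.9333) = 0.5173.
Free chlorine required for 2.41 ppm HOCl: 2.41 / 0.5173 = 4.659 ppm.
FC to add: 4.659 − 0.5 = 4.159 mg/L as Cl₂.
Cl₂ equivalent: 4.159 mg/L × 1,010,000 L = 4201 g.
Product at 56.7% available Cl: 4201 / 0.567 = 7409 g.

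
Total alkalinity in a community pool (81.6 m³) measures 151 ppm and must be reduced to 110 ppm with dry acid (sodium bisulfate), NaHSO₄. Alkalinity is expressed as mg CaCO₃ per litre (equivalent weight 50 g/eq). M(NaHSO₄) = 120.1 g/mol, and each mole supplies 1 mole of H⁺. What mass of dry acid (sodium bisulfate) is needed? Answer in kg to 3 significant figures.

8.04 kg

Volume: 81.6 m³ = 81,600 L.
Alkalinity to neutralize: (151 − 110) = 41 mg/L as CaCO₃ × 81,600 L = 3346 g as CaCO₃.
Equivalents of H⁺ required: 3346 ÷ 50 g/eq = 66.91 eq = 66.91 mol NaHSO₄.
Mass of NaHSO₄: 66.91 × 120.1 = 8036 g.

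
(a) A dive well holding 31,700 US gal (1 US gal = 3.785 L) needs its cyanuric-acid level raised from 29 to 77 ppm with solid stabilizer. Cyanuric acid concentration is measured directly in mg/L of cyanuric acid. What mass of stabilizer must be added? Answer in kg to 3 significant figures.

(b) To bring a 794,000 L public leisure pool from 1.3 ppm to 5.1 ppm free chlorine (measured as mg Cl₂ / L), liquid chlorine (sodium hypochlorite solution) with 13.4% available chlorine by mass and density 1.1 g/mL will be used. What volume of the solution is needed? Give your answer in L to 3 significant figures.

(a) 5.76 kg; (b) 20.5 L

(a) Volume: 31,700 US gal × 3.785 L/gal = 119,984 L.
(a) CYA to add: (77 − 29) = 48 mg/L × 119,984 L = 5759 g cyanuric acid.

(b) Chlorine deficit: 5.1 − 1.3 = 3.8 ppm = 3.8 mg/L as Cl₂.
(b) Cl₂ equivalent needed: 3.8 mg/L × 794,000 L = 3,017,000 mg = 3017 g.
(b) Product at 13.4% available chlorine: 3017 / 0.134 = 22,520 g.
(b) Volume at density 1.1 g/mL: 22,520 g ÷ 1.1 g/mL = 20,470 mL.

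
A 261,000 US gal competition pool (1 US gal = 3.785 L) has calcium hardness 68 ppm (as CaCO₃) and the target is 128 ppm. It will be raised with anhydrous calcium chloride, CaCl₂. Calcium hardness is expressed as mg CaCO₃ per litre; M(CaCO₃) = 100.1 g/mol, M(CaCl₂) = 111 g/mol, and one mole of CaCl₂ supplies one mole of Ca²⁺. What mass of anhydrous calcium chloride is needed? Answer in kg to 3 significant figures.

65.7 kg

Volume: 261,000 US gal × 3.785 L/gal = 987,885 L.
Hardness to add: (128 − 68) = 60 mg/L as CaCO₃ × 987,885 L = 59,270 g as CaCO₃.
Moles of Ca²⁺ (1 mol Ca²⁺ ≡ 1 mol CaCO₃): 59,270 / 100.1 g/mol = 592.1 mol.
Mass of CaCl₂: 592.1 × 111 = 65,730 g.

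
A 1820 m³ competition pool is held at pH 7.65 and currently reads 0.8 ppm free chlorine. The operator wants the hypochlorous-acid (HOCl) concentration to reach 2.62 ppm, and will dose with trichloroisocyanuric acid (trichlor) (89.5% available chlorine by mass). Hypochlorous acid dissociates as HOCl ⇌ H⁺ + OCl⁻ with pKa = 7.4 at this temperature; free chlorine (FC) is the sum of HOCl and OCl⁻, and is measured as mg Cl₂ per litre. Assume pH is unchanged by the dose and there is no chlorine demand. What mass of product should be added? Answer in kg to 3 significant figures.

13.2 kg

Volume: 1820 m³ = 1,820,000 L.
[OCl⁻]/[HOCl] = 10^(pH − pKa) = 10^(7.65 − 7.4) = 1.778; fraction as HOCl = 1/(1 + 1.778) = 0.3599.
Free chlorine required for 2.62 ppm HOCl: 2.62 / 0.3599 = 7.279 ppm.
FC to add: 7.279 − 0.8 = 6.479 mg/L as Cl₂.
Cl₂ equivalent: 6.479 mg/L × 1,820,000 L = 11,790 g.
Product at 89.5% available Cl: 11,790 / 0.895 = 13,180 g.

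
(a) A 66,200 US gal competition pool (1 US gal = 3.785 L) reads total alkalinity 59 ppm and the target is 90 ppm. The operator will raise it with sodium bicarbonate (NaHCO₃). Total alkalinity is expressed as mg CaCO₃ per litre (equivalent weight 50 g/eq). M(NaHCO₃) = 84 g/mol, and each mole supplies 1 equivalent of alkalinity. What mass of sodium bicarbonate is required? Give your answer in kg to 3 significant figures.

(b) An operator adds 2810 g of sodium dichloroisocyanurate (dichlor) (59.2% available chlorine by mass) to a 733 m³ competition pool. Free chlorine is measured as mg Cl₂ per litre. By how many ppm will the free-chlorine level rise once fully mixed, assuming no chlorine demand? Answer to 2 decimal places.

(a) 13.0 kg; (b) 2.27 ppm

(a) Volume: 66,200 US gal × 3.785 L/gal = 250,567 L.
(a) Alkalinity to add: (90 − 59) = 31 mg/L as CaCO₃ × 250,567 L = 7768 g as CaCO₃.
(a) Equivalents: 7768 g ÷ 50 g/eq = 155.4 eq.
(a) NaHCO₃ supplies 1 eq per mole → 155.4 mol.
(a) Mass: 155.4 mol × 84 g/mol = 13,050 g.

(b) Volume: 733 m³ = 733,000 L.
(b) Available chlorine delivered: 2810 g × 0.592 = 1664 g as Cl₂.
(b) Concentration rise: 1664 g / 733,000 L = 2.269 mg/L = 2.27 ppm.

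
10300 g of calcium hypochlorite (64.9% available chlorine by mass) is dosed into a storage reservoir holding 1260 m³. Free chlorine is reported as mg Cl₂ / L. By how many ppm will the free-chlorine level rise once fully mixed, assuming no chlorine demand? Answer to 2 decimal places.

5.31 ppm

Volume: 1260 m³ = 1,260,000 L.
Available chlorine delivered: 10,300 g × 0.649 = 6685 g as Cl₂.
Concentration rise: 6685 g / 1,260,000 L = 5.305 mg/L = 5.31 ppm.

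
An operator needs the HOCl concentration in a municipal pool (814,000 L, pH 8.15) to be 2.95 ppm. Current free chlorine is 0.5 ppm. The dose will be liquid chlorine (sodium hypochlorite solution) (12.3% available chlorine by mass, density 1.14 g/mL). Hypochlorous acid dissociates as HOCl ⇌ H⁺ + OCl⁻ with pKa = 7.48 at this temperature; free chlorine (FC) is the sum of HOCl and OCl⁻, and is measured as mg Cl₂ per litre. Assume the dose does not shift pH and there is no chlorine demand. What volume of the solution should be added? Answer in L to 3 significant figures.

[OCl⁻]/[HOCl] = 10^(pH − pKa) = 10^(8.15 − 7.48) = 4.677; fraction as HOCl = 1/(1 + 4.677) = 0.1761.
Free chlorine required for 2.95 ppm HOCl: 2.95 / 0.1761 = 16.75 ppm.
FC to add: 16.75 − 0.5 = 16.25 mg/L as Cl₂.
Cl₂ equivalent: 16.25 mg/L × 814,000 L = 13,230 g.
Product at 12.3% available Cl: 13,230 / 0.123 = 107,500 g.
Volume: 107,500 g ÷ 1.14 g/mL = 94,320 mL.

94.3 L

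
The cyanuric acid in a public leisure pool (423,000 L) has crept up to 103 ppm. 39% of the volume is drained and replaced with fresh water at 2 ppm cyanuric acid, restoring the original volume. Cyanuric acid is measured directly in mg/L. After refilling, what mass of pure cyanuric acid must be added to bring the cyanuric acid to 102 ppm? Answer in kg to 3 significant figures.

16.2 kg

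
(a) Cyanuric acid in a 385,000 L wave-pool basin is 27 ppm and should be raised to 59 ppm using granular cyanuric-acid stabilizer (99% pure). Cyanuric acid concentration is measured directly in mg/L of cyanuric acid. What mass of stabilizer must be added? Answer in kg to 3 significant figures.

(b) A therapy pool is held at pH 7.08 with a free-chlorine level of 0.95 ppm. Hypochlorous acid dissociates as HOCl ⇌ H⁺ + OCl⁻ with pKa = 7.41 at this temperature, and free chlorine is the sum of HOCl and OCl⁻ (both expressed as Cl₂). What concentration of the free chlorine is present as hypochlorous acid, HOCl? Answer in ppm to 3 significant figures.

(a) CYA to add: (59 − 27) = 32 mg/L × 385,000 L = 12,320 g cyanuric acid.
(a) At 99% purity: 12,320 / 0.99 = 12,440 g product.

(b) [OCl⁻]/[HOCl] = 10^(pH − pKa) = 10^(7.08 − 7.41) = 10^-0.33 = 0.4677.
(b) Fraction as HOCl = 1 / (1 + 0.4677) = 0.6813.
(b) HOCl = 0.6813 × 0.95 ppm = 0.6473 ppm.

(a) 12.4 kg; (b) 0.647 ppm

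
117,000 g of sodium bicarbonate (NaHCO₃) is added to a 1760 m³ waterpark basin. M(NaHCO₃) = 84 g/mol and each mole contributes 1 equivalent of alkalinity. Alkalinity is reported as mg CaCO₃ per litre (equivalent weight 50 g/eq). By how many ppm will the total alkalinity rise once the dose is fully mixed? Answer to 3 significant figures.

Volume: 1760 m³ = 1,760,000 L.
Moles of NaHCO₃: 117,000 g ÷ 84 g/mol = 1393 mol → 1393 eq of alkalinity.
As CaCO₃: 1393 eq × 50 g/eq = 69,640 g.
Rise: 69,640 g / 1,760,000 L × 1000 = 39.57 mg/L.

39.6 ppm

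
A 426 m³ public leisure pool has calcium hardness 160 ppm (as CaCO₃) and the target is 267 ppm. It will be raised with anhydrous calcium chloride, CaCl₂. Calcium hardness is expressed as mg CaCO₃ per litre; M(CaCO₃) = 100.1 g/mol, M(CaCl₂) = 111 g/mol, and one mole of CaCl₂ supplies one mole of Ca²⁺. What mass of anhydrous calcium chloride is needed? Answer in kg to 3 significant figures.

50.5 kg

Volume: 426 m³ = 426,000 L.
Hardness to add: (267 − 160) = 107 mg/L as CaCO₃ × 426,000 L = 45,580 g as CaCO₃.
Moles of Ca²⁺ (1 mol Ca²⁺ ≡ 1 mol CaCO₃): 45,580 / 100.1 g/mol = 455.4 mol.
Mass of CaCl₂: 455.4 × 111 = 50,550 g.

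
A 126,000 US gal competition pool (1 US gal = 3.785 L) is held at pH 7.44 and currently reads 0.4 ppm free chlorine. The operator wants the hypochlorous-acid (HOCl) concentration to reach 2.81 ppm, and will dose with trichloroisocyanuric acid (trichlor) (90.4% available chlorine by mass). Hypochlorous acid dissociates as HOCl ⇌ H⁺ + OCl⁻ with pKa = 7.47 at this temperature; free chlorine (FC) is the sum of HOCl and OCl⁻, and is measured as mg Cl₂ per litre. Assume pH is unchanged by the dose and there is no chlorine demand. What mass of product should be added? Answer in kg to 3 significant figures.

2.65 kg

Volume: 126,000 US gal × 3.785 L/gal = 476,910 L.
[OCl⁻]/[HOCl] = 10^(pH − pKa) = 10^(7.44 − 7.47) = 0.9333; fraction as HOCl = 1/(1 + 0.9333) = 0.5173.
Free chlorine required for 2.81 ppm HOCl: 2.81 / 0.5173 = 5.432 ppm.
FC to add: 5.432 − 0.4 = 5.032 mg/L as Cl₂.
Cl₂ equivalent: 5.032 mg/L × 476,910 L = 2400 g.
Product at 90.4% available Cl: 2400 / 0.904 = 2655 g.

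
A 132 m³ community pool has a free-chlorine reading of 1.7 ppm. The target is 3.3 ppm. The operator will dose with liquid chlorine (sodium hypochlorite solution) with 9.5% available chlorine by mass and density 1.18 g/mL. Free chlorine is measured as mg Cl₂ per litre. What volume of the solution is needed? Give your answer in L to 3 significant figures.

Volume: 132 m³ = 132,000 L.
Chlorine deficit: 3.3 − 1.7 = 1.6 ppm = 1.6 mg/L as Cl₂.
Cl₂ equivalent needed: 1.6 mg/L × 132,000 L = 211,200 mg = 211.2 g.
Product at 9.5% available chlorine: 211.2 / 0.095 = 2223 g.
Volume at density 1.18 g/mL: 2223 g ÷ 1.18 g/mL = 1884 mL.

1.88 L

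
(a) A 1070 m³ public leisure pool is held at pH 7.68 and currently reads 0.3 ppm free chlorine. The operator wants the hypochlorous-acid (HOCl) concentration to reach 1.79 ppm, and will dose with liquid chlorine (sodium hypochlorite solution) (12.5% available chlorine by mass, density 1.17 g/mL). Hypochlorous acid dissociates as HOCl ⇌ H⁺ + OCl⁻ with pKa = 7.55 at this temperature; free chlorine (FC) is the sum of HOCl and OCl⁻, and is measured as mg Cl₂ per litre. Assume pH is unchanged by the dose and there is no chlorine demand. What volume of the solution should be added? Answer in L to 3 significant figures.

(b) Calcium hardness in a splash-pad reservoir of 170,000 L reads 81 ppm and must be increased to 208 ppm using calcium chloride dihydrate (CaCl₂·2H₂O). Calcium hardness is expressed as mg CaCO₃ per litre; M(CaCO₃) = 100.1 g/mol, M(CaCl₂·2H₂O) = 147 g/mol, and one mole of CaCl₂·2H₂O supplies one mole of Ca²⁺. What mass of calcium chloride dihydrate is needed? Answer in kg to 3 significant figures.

(a) 28.6 L; (b) 31.7 kg

(a) Volume: 1070 m³ = 1,070,000 L.
(a) [OCl⁻]/[HOCl] = 10^(pH − pKa) = 10^(7.68 − 7.55) = 1.349; fraction as HOCl = 1/(1 + 1.349) = 0.4257.
(a) Free chlorine required for 1.79 ppm HOCl: 1.79 / 0.4257 = 4.205 ppm.
(a) FC to add: 4.205 − 0.3 = 3.905 mg/L as Cl₂.
(a) Cl₂ equivalent: 3.905 mg/L × 1,070,000 L = 4178 g.
(a) Product at 12.5% available Cl: 4178 / 0.125 = 33,420 g.
(a) Volume: 33,420 g ÷ 1.17 g/mL = 28,570 mL.

(b) Hardness to add: (208 − 81) = 127 mg/L as CaCO₃ × 170,000 L = 21,590 g as CaCO₃.
(b) Moles of Ca²⁺ (1 mol Ca²⁺ ≡ 1 mol CaCO₃): 21,590 / 100.1 g/mol = 215.7 mol.
(b) Mass of CaCl₂·2H₂O: 215.7 × 147 = 31,710 g.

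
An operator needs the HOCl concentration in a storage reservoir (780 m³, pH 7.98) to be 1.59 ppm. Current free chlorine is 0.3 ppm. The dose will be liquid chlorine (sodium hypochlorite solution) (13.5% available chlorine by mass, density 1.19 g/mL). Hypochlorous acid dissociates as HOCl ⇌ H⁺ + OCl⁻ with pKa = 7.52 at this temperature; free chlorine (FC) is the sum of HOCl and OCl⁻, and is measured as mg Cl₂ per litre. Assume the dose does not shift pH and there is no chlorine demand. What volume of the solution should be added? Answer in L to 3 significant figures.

Volume: 780 m³ = 780,000 L.
[OCl⁻]/[HOCl] = 10^(pH − pKa) = 10^(7.98 − 7.52) = 2.884; fraction as HOCl = 1/(1 + 2.884) = 0.2575.
Free chlorine required for 1.59 ppm HOCl: 1.59 / 0.2575 = 6.176 ppm.
FC to add: 6.176 − 0.3 = 5.876 mg/L as Cl₂.
Cl₂ equivalent: 5.876 mg/L × 780,000 L = 4583 g.
Product at 13.5% available Cl: 4583 / 0.135 = 33,950 g.
Volume: 33,950 g ÷ 1.19 g/mL = 28,530 mL.

28.5 L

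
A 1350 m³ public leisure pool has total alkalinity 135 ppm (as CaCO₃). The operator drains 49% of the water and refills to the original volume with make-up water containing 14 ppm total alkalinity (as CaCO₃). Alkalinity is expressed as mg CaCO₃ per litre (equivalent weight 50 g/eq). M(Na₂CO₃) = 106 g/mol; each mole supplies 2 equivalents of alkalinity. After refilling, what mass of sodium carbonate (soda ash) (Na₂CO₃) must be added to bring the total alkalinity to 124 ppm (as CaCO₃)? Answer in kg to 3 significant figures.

69.1 kg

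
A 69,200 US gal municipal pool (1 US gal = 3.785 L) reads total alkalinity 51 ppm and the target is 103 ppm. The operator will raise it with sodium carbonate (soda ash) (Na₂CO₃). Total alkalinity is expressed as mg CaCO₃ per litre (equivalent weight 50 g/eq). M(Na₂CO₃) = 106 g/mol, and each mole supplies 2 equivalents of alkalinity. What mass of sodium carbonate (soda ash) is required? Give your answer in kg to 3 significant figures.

14.4 kg

Volume: 69,200 US gal × 3.785 L/gal = 261,922 L.
Alkalinity to add: (103 − 51) = 52 mg/L as CaCO₃ × 261,922 L = 13,620 g as CaCO₃.
Equivalents: 13,620 g ÷ 50 g/eq = 272.4 eq.
Each mole of Na₂CO₃ supplies 2 eq, so 272.4 / 2 = 136.2 mol.
Mass: 136.2 mol × 106 g/mol = 14,440 g.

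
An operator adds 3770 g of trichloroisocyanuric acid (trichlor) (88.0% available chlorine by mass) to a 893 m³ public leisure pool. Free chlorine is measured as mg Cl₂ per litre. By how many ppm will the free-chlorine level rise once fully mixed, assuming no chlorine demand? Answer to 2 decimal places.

Volume: 893 m³ = 893,000 L.
Available chlorine delivered: 3770 g × 0.88 = 3318 g as Cl₂.
Concentration rise: 3318 g / 893,000 L = 3.715 mg/L = 3.72 ppm.

3.72 ppm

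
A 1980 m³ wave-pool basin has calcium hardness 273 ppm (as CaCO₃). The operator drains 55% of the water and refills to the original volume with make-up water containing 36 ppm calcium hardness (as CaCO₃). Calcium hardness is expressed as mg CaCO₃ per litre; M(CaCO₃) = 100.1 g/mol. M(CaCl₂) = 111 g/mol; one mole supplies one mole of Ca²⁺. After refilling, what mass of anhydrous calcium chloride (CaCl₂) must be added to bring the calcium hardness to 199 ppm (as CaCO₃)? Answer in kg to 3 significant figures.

124 kg

Volume: 1980 m³ = 1,980,000 L.
After draining 55% and refilling: 273 × 0.45 + 36 × 0.55 = 142.65 ppm.
Deficit to target: 199 − 142.65 = 56.35 mg/L.
As CaCO₃: 56.35 mg/L × 1,980,000 L = 111,600 g; ÷ 100.1 = 1115 mol Ca²⁺.
Mass: 1115 × 111 = 123,700 g.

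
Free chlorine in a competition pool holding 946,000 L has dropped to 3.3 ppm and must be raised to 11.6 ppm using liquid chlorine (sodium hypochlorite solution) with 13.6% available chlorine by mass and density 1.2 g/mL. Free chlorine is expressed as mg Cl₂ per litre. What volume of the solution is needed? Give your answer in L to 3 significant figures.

Chlorine deficit: 11.6 − 3.3 = 8.3 ppm = 8.3 mg/L as Cl₂.
Cl₂ equivalent needed: 8.3 mg/L × 946,000 L = 7,852,000 mg = 7852 g.
Product at 13.6% available chlorine: 7852 / 0.136 = 57,730 g.
Volume at density 1.2 g/mL: 57,730 g ÷ 1.2 g/mL = 48,110 mL.

48.1 L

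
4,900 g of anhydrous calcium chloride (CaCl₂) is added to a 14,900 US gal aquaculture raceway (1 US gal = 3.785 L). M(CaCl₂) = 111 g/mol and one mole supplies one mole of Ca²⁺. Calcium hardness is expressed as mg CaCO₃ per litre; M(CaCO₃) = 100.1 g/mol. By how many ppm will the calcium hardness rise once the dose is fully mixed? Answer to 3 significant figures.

78.4 ppm

Volume: 14,900 US gal × 3.785 L/gal = 56,396 L.
Moles of Ca²⁺: 4,900 g ÷ 111 g/mol = 44.14 mol.
As CaCO₃: 44.14 mol × 100.1 g/mol = 4419 g.
Rise: 4419 g / 56,396 L × 1000 = 78.35 mg/L.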